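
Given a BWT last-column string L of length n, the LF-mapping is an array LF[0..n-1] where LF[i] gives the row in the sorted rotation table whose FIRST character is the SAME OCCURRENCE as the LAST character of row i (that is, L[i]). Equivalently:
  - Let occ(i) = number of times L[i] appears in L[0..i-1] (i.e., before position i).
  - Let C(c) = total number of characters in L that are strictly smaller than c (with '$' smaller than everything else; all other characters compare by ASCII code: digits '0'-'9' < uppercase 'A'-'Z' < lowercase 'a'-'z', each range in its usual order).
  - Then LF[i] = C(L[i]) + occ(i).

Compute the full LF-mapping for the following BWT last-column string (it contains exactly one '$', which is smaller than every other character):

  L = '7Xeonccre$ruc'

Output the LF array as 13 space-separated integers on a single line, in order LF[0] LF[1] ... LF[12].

Char counts: '$':1, '7':1, 'X':1, 'c':3, 'e':2, 'n':1, 'o':1, 'r':2, 'u':1
C (first-col start): C('$')=0, C('7')=1, C('X')=2, C('c')=3, C('e')=6, C('n')=8, C('o')=9, C('r')=10, C('u')=12
L[0]='7': occ=0, LF[0]=C('7')+0=1+0=1
L[1]='X': occ=0, LF[1]=C('X')+0=2+0=2
L[2]='e': occ=0, LF[2]=C('e')+0=6+0=6
L[3]='o': occ=0, LF[3]=C('o')+0=9+0=9
L[4]='n': occ=0, LF[4]=C('n')+0=8+0=8
L[5]='c': occ=0, LF[5]=C('c')+0=3+0=3
L[6]='c': occ=1, LF[6]=C('c')+1=3+1=4
L[7]='r': occ=0, LF[7]=C('r')+0=10+0=10
L[8]='e': occ=1, LF[8]=C('e')+1=6+1=7
L[9]='$': occ=0, LF[9]=C('$')+0=0+0=0
L[10]='r': occ=1, LF[10]=C('r')+1=10+1=11
L[11]='u': occ=0, LF[11]=C('u')+0=12+0=12
L[12]='c': occ=2, LF[12]=C('c')+2=3+2=5

Answer: 1 2 6 9 8 3 4 10 7 0 11 12 5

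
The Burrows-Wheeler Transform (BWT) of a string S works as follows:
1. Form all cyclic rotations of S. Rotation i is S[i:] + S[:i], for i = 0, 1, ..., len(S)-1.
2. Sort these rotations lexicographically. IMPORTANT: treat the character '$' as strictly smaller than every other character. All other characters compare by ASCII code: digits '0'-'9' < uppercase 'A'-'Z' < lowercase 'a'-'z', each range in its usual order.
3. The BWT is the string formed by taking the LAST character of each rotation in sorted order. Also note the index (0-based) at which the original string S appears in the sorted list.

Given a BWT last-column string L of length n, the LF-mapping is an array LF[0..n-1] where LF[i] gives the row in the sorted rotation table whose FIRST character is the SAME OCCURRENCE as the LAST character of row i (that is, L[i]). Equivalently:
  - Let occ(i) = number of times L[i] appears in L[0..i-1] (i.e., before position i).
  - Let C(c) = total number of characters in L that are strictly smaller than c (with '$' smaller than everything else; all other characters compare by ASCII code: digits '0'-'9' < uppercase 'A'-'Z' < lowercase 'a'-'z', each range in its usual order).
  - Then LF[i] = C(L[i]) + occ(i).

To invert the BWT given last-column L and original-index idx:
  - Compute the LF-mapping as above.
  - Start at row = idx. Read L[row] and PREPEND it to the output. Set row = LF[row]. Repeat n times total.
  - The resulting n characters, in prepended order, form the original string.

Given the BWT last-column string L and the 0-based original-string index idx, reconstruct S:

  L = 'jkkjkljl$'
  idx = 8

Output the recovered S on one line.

LF mapping: 1 4 5 2 6 7 3 8 0
Walk LF starting at row 8, prepending L[row]:
  step 1: row=8, L[8]='$', prepend. Next row=LF[8]=0
  step 2: row=0, L[0]='j', prepend. Next row=LF[0]=1
  step 3: row=1, L[1]='k', prepend. Next row=LF[1]=4
  step 4: row=4, L[4]='k', prepend. Next row=LF[4]=6
  step 5: row=6, L[6]='j', prepend. Next row=LF[6]=3
  step 6: row=3, L[3]='j', prepend. Next row=LF[3]=2
  step 7: row=2, L[2]='k', prepend. Next row=LF[2]=5
  step 8: row=5, L[5]='l', prepend. Next row=LF[5]=7
  step 9: row=7, L[7]='l', prepend. Next row=LF[7]=8
Reversed output: llkjjkkj$

Answer: llkjjkkj$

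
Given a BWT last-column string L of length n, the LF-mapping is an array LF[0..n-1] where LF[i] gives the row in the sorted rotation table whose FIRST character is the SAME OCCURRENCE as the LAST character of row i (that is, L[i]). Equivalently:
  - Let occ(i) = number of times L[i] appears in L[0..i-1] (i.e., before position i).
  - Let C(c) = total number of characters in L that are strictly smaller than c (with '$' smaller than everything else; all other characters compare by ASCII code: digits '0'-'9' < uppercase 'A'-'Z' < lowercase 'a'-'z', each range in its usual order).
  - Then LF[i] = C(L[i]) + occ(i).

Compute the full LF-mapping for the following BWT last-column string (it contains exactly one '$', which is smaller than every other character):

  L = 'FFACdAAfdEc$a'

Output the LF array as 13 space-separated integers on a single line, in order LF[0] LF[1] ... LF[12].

Char counts: '$':1, 'A':3, 'C':1, 'E':1, 'F':2, 'a':1, 'c':1, 'd':2, 'f':1
C (first-col start): C('$')=0, C('A')=1, C('C')=4, C('E')=5, C('F')=6, C('a')=8, C('c')=9, C('d')=10, C('f')=12
L[0]='F': occ=0, LF[0]=C('F')+0=6+0=6
L[1]='F': occ=1, LF[1]=C('F')+1=6+1=7
L[2]='A': occ=0, LF[2]=C('A')+0=1+0=1
L[3]='C': occ=0, LF[3]=C('C')+0=4+0=4
L[4]='d': occ=0, LF[4]=C('d')+0=10+0=10
L[5]='A': occ=1, LF[5]=C('A')+1=1+1=2
L[6]='A': occ=2, LF[6]=C('A')+2=1+2=3
L[7]='f': occ=0, LF[7]=C('f')+0=12+0=12
L[8]='d': occ=1, LF[8]=C('d')+1=10+1=11
L[9]='E': occ=0, LF[9]=C('E')+0=5+0=5
L[10]='c': occ=0, LF[10]=C('c')+0=9+0=9
L[11]='$': occ=0, LF[11]=C('$')+0=0+0=0
L[12]='a': occ=0, LF[12]=C('a')+0=8+0=8

Answer: 6 7 1 4 10 2 3 12 11 5 9 0 8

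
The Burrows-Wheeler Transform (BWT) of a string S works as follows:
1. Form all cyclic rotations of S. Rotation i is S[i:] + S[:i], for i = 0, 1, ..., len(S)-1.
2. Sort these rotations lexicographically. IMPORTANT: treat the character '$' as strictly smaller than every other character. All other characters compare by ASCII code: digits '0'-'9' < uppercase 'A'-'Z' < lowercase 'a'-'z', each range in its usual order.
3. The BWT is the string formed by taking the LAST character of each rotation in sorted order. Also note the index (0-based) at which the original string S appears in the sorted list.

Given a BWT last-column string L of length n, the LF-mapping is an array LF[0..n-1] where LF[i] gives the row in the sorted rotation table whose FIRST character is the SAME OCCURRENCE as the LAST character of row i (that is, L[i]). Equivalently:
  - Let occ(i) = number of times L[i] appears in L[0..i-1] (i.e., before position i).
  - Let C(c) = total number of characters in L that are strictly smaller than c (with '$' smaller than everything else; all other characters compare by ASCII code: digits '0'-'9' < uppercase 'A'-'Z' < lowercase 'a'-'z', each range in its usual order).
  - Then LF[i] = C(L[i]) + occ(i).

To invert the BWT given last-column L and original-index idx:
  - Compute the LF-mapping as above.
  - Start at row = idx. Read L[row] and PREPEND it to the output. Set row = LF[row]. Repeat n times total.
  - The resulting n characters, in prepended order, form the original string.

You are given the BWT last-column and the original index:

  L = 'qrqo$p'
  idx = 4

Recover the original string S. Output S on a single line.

LF mapping: 3 5 4 1 0 2
Walk LF starting at row 4, prepending L[row]:
  step 1: row=4, L[4]='$', prepend. Next row=LF[4]=0
  step 2: row=0, L[0]='q', prepend. Next row=LF[0]=3
  step 3: row=3, L[3]='o', prepend. Next row=LF[3]=1
  step 4: row=1, L[1]='r', prepend. Next row=LF[1]=5
  step 5: row=5, L[5]='p', prepend. Next row=LF[5]=2
  step 6: row=2, L[2]='q', prepend. Next row=LF[2]=4
Reversed output: qproq$

Answer: qproq$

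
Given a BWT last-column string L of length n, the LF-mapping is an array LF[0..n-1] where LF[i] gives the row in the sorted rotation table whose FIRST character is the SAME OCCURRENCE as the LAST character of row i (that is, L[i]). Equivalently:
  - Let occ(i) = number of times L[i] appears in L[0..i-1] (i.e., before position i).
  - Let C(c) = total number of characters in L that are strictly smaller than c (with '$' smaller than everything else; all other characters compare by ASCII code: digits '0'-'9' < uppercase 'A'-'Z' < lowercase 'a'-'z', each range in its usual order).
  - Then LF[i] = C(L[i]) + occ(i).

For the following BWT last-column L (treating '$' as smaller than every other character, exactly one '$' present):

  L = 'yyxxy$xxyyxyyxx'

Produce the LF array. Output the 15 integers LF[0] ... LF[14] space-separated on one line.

Char counts: '$':1, 'x':7, 'y':7
C (first-col start): C('$')=0, C('x')=1, C('y')=8
L[0]='y': occ=0, LF[0]=C('y')+0=8+0=8
L[1]='y': occ=1, LF[1]=C('y')+1=8+1=9
L[2]='x': occ=0, LF[2]=C('x')+0=1+0=1
L[3]='x': occ=1, LF[3]=C('x')+1=1+1=2
L[4]='y': occ=2, LF[4]=C('y')+2=8+2=10
L[5]='$': occ=0, LF[5]=C('$')+0=0+0=0
L[6]='x': occ=2, LF[6]=C('x')+2=1+2=3
L[7]='x': occ=3, LF[7]=C('x')+3=1+3=4
L[8]='y': occ=3, LF[8]=C('y')+3=8+3=11
L[9]='y': occ=4, LF[9]=C('y')+4=8+4=12
L[10]='x': occ=4, LF[10]=C('x')+4=1+4=5
L[11]='y': occ=5, LF[11]=C('y')+5=8+5=13
L[12]='y': occ=6, LF[12]=C('y')+6=8+6=14
L[13]='x': occ=5, LF[13]=C('x')+5=1+5=6
L[14]='x': occ=6, LF[14]=C('x')+6=1+6=7

Answer: 8 9 1 2 10 0 3 4 11 12 5 13 14 6 7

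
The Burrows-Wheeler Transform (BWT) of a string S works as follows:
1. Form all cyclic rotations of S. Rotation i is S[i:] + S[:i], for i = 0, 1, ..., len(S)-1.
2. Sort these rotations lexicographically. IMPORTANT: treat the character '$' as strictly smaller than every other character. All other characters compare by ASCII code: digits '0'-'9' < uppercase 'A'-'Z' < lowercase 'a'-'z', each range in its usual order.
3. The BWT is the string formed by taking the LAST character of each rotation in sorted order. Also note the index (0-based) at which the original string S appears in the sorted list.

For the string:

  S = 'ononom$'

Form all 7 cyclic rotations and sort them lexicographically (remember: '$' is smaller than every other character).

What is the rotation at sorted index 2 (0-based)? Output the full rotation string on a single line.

All 7 rotations (rotation i = S[i:]+S[:i]):
  rot[0] = ononom$
  rot[1] = nonom$o
  rot[2] = onom$on
  rot[3] = nom$ono
  rot[4] = om$onon
  rot[5] = m$onono
  rot[6] = $ononom
Sorted (with $ < everything):
  sorted[0] = $ononom
  sorted[1] = m$onono
  sorted[2] = nom$ono
  sorted[3] = nonom$o
  sorted[4] = om$onon
  sorted[5] = onom$on
  sorted[6] = ononom$
sorted[2] = nom$ono

Answer: nom$ono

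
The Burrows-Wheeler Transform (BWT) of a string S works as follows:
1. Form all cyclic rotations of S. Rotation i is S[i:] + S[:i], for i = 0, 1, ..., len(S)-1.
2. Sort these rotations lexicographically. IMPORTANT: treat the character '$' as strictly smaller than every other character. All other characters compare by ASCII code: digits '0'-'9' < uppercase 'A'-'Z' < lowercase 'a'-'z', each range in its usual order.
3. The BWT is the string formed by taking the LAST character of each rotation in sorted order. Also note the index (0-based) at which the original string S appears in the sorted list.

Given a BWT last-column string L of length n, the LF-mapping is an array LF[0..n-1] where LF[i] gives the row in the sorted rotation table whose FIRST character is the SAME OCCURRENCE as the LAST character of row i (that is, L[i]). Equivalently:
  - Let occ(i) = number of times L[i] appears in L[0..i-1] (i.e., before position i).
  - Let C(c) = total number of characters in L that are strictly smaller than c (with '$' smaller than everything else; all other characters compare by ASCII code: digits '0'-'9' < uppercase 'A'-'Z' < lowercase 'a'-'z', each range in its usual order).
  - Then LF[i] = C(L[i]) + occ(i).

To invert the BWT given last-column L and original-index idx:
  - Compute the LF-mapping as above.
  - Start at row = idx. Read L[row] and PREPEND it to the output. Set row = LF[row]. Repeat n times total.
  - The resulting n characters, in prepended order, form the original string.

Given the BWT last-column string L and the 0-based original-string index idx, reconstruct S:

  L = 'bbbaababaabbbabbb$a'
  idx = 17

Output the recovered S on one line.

LF mapping: 8 9 10 1 2 11 3 12 4 5 13 14 15 6 16 17 18 0 7
Walk LF starting at row 17, prepending L[row]:
  step 1: row=17, L[17]='$', prepend. Next row=LF[17]=0
  step 2: row=0, L[0]='b', prepend. Next row=LF[0]=8
  step 3: row=8, L[8]='a', prepend. Next row=LF[8]=4
  step 4: row=4, L[4]='a', prepend. Next row=LF[4]=2
  step 5: row=2, L[2]='b', prepend. Next row=LF[2]=10
  step 6: row=10, L[10]='b', prepend. Next row=LF[10]=13
  step 7: row=13, L[13]='a', prepend. Next row=LF[13]=6
  step 8: row=6, L[6]='a', prepend. Next row=LF[6]=3
  step 9: row=3, L[3]='a', prepend. Next row=LF[3]=1
  step 10: row=1, L[1]='b', prepend. Next row=LF[1]=9
  step 11: row=9, L[9]='a', prepend. Next row=LF[9]=5
  step 12: row=5, L[5]='b', prepend. Next row=LF[5]=11
  step 13: row=11, L[11]='b', prepend. Next row=LF[11]=14
  step 14: row=14, L[14]='b', prepend. Next row=LF[14]=16
  step 15: row=16, L[16]='b', prepend. Next row=LF[16]=18
  step 16: row=18, L[18]='a', prepend. Next row=LF[18]=7
  step 17: row=7, L[7]='b', prepend. Next row=LF[7]=12
  step 18: row=12, L[12]='b', prepend. Next row=LF[12]=15
  step 19: row=15, L[15]='b', prepend. Next row=LF[15]=17
Reversed output: bbbabbbbabaaabbaab$

Answer: bbbabbbbabaaabbaab$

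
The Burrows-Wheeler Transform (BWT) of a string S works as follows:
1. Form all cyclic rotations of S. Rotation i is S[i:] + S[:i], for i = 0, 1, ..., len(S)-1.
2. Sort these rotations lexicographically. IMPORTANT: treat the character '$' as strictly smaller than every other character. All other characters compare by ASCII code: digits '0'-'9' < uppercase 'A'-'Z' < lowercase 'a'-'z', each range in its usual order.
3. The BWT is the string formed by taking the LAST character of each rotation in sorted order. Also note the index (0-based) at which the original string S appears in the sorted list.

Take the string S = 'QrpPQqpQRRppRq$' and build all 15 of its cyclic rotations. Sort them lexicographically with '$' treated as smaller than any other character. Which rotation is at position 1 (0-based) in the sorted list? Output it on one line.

All 15 rotations (rotation i = S[i:]+S[:i]):
  rot[0] = QrpPQqpQRRppRq$
  rot[1] = rpPQqpQRRppRq$Q
  rot[2] = pPQqpQRRppRq$Qr
  rot[3] = PQqpQRRppRq$Qrp
  rot[4] = QqpQRRppRq$QrpP
  rot[5] = qpQRRppRq$QrpPQ
  rot[6] = pQRRppRq$QrpPQq
  rot[7] = QRRppRq$QrpPQqp
  rot[8] = RRppRq$QrpPQqpQ
  rot[9] = RppRq$QrpPQqpQR
  rot[10] = ppRq$QrpPQqpQRR
  rot[11] = pRq$QrpPQqpQRRp
  rot[12] = Rq$QrpPQqpQRRpp
  rot[13] = q$QrpPQqpQRRppR
  rot[14] = $QrpPQqpQRRppRq
Sorted (with $ < everything):
  sorted[0] = $QrpPQqpQRRppRq
  sorted[1] = PQqpQRRppRq$Qrp
  sorted[2] = QRRppRq$QrpPQqp
  sorted[3] = QqpQRRppRq$QrpP
  sorted[4] = QrpPQqpQRRppRq$
  sorted[5] = RRppRq$QrpPQqpQ
  sorted[6] = RppRq$QrpPQqpQR
  sorted[7] = Rq$QrpPQqpQRRpp
  sorted[8] = pPQqpQRRppRq$Qr
  sorted[9] = pQRRppRq$QrpPQq
  sorted[10] = pRq$QrpPQqpQRRp
  sorted[11] = ppRq$QrpPQqpQRR
  sorted[12] = q$QrpPQqpQRRppR
  sorted[13] = qpQRRppRq$QrpPQ
  sorted[14] = rpPQqpQRRppRq$Q
sorted[1] = PQqpQRRppRq$Qrp

Answer: PQqpQRRppRq$Qrp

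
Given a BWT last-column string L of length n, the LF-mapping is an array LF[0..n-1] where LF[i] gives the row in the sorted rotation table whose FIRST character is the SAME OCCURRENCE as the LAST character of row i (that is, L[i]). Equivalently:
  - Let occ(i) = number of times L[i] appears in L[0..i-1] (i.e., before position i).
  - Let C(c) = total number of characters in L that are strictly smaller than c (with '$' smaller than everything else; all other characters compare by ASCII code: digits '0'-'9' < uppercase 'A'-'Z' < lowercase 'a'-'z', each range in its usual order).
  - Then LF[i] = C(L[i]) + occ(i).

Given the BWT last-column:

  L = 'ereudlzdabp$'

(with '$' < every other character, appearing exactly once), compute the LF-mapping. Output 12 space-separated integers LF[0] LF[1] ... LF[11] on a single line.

Answer: 5 9 6 10 3 7 11 4 1 2 8 0

Derivation:
Char counts: '$':1, 'a':1, 'b':1, 'd':2, 'e':2, 'l':1, 'p':1, 'r':1, 'u':1, 'z':1
C (first-col start): C('$')=0, C('a')=1, C('b')=2, C('d')=3, C('e')=5, C('l')=7, C('p')=8, C('r')=9, C('u')=10, C('z')=11
L[0]='e': occ=0, LF[0]=C('e')+0=5+0=5
L[1]='r': occ=0, LF[1]=C('r')+0=9+0=9
L[2]='e': occ=1, LF[2]=C('e')+1=5+1=6
L[3]='u': occ=0, LF[3]=C('u')+0=10+0=10
L[4]='d': occ=0, LF[4]=C('d')+0=3+0=3
L[5]='l': occ=0, LF[5]=C('l')+0=7+0=7
L[6]='z': occ=0, LF[6]=C('z')+0=11+0=11
L[7]='d': occ=1, LF[7]=C('d')+1=3+1=4
L[8]='a': occ=0, LF[8]=C('a')+0=1+0=1
L[9]='b': occ=0, LF[9]=C('b')+0=2+0=2
L[10]='p': occ=0, LF[10]=C('p')+0=8+0=8
L[11]='$': occ=0, LF[11]=C('$')+0=0+0=0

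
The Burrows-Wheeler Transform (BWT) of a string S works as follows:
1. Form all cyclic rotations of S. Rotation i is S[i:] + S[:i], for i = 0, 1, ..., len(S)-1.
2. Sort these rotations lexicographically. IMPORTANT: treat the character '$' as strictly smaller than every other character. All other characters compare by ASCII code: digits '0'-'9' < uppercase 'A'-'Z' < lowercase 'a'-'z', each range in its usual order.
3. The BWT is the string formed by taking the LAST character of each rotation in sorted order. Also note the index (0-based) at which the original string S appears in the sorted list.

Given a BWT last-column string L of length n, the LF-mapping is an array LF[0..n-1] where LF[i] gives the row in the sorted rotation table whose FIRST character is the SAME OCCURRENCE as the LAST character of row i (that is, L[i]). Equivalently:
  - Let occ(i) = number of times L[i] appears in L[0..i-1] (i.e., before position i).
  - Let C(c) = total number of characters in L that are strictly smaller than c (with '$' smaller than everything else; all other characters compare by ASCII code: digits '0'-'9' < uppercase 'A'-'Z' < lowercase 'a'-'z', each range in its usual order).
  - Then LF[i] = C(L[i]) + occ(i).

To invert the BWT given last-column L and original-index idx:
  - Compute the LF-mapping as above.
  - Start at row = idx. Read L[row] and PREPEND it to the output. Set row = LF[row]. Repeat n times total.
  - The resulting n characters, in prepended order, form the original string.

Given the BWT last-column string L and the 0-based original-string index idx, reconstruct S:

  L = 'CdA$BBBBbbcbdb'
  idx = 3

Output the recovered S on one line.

LF mapping: 6 12 1 0 2 3 4 5 7 8 11 9 13 10
Walk LF starting at row 3, prepending L[row]:
  step 1: row=3, L[3]='$', prepend. Next row=LF[3]=0
  step 2: row=0, L[0]='C', prepend. Next row=LF[0]=6
  step 3: row=6, L[6]='B', prepend. Next row=LF[6]=4
  step 4: row=4, L[4]='B', prepend. Next row=LF[4]=2
  step 5: row=2, L[2]='A', prepend. Next row=LF[2]=1
  step 6: row=1, L[1]='d', prepend. Next row=LF[1]=12
  step 7: row=12, L[12]='d', prepend. Next row=LF[12]=13
  step 8: row=13, L[13]='b', prepend. Next row=LF[13]=10
  step 9: row=10, L[10]='c', prepend. Next row=LF[10]=11
  step 10: row=11, L[11]='b', prepend. Next row=LF[11]=9
  step 11: row=9, L[9]='b', prepend. Next row=LF[9]=8
  step 12: row=8, L[8]='b', prepend. Next row=LF[8]=7
  step 13: row=7, L[7]='B', prepend. Next row=LF[7]=5
  step 14: row=5, L[5]='B', prepend. Next row=LF[5]=3
Reversed output: BBbbbcbddABBC$

Answer: BBbbbcbddABBC$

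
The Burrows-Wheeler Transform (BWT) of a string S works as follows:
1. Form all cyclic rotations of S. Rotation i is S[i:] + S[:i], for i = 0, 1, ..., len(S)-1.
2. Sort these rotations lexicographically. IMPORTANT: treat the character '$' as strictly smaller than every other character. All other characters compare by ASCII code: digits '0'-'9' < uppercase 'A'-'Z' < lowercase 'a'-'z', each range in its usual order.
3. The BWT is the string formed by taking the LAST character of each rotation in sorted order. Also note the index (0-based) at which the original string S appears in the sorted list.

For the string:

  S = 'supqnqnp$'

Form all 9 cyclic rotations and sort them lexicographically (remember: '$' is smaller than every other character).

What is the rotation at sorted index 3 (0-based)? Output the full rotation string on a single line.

Answer: p$supqnqn

Derivation:
All 9 rotations (rotation i = S[i:]+S[:i]):
  rot[0] = supqnqnp$
  rot[1] = upqnqnp$s
  rot[2] = pqnqnp$su
  rot[3] = qnqnp$sup
  rot[4] = nqnp$supq
  rot[5] = qnp$supqn
  rot[6] = np$supqnq
  rot[7] = p$supqnqn
  rot[8] = $supqnqnp
Sorted (with $ < everything):
  sorted[0] = $supqnqnp
  sorted[1] = np$supqnq
  sorted[2] = nqnp$supq
  sorted[3] = p$supqnqn
  sorted[4] = pqnqnp$su
  sorted[5] = qnp$supqn
  sorted[6] = qnqnp$sup
  sorted[7] = supqnqnp$
  sorted[8] = upqnqnp$s
sorted[3] = p$supqnqn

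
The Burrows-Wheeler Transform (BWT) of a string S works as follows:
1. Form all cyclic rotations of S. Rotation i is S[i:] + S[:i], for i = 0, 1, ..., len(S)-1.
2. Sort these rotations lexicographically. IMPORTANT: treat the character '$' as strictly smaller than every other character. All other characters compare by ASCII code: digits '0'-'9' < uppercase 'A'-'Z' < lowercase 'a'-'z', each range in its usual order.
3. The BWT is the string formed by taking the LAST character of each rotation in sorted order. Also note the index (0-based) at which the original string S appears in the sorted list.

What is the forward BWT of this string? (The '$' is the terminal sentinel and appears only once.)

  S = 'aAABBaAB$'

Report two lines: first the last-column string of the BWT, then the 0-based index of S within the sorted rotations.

Answer: BaaAAAB$B
7

Derivation:
All 9 rotations (rotation i = S[i:]+S[:i]):
  rot[0] = aAABBaAB$
  rot[1] = AABBaAB$a
  rot[2] = ABBaAB$aA
  rot[3] = BBaAB$aAA
  rot[4] = BaAB$aAAB
  rot[5] = aAB$aAABB
  rot[6] = AB$aAABBa
  rot[7] = B$aAABBaA
  rot[8] = $aAABBaAB
Sorted (with $ < everything):
  sorted[0] = $aAABBaAB  (last char: 'B')
  sorted[1] = AABBaAB$a  (last char: 'a')
  sorted[2] = AB$aAABBa  (last char: 'a')
  sorted[3] = ABBaAB$aA  (last char: 'A')
  sorted[4] = B$aAABBaA  (last char: 'A')
  sorted[5] = BBaAB$aAA  (last char: 'A')
  sorted[6] = BaAB$aAAB  (last char: 'B')
  sorted[7] = aAABBaAB$  (last char: '$')
  sorted[8] = aAB$aAABB  (last char: 'B')
Last column: BaaAAAB$B
Original string S is at sorted index 7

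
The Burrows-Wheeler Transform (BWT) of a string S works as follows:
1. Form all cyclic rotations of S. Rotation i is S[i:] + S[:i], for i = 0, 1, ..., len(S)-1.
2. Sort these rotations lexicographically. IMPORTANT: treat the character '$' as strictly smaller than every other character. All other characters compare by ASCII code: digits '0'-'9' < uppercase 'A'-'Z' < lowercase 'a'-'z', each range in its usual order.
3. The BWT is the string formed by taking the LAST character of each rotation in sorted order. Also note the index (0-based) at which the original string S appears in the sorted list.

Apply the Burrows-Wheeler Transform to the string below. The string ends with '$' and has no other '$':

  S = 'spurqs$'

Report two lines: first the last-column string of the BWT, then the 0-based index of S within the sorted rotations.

Answer: ssruq$p
5

Derivation:
All 7 rotations (rotation i = S[i:]+S[:i]):
  rot[0] = spurqs$
  rot[1] = purqs$s
  rot[2] = urqs$sp
  rot[3] = rqs$spu
  rot[4] = qs$spur
  rot[5] = s$spurq
  rot[6] = $spurqs
Sorted (with $ < everything):
  sorted[0] = $spurqs  (last char: 's')
  sorted[1] = purqs$s  (last char: 's')
  sorted[2] = qs$spur  (last char: 'r')
  sorted[3] = rqs$spu  (last char: 'u')
  sorted[4] = s$spurq  (last char: 'q')
  sorted[5] = spurqs$  (last char: '$')
  sorted[6] = urqs$sp  (last char: 'p')
Last column: ssruq$p
Original string S is at sorted index 5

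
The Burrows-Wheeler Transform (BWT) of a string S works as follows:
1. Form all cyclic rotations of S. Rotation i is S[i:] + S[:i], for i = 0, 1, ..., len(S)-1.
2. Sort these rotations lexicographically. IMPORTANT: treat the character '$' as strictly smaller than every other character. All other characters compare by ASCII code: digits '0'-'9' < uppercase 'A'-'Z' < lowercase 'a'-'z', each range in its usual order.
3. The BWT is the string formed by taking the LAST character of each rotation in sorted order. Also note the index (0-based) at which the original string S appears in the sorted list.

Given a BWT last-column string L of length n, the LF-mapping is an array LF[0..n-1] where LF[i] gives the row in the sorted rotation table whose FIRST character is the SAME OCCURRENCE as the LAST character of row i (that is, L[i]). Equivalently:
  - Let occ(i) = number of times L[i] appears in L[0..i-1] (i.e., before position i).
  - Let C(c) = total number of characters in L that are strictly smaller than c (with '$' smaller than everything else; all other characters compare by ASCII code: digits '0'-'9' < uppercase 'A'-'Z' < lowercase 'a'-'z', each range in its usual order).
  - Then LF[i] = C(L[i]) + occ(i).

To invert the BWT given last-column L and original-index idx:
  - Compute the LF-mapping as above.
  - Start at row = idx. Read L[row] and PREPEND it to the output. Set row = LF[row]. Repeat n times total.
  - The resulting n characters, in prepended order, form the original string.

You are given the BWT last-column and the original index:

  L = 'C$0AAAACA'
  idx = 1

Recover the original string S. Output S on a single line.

LF mapping: 7 0 1 2 3 4 5 8 6
Walk LF starting at row 1, prepending L[row]:
  step 1: row=1, L[1]='$', prepend. Next row=LF[1]=0
  step 2: row=0, L[0]='C', prepend. Next row=LF[0]=7
  step 3: row=7, L[7]='C', prepend. Next row=LF[7]=8
  step 4: row=8, L[8]='A', prepend. Next row=LF[8]=6
  step 5: row=6, L[6]='A', prepend. Next row=LF[6]=5
  step 6: row=5, L[5]='A', prepend. Next row=LF[5]=4
  step 7: row=4, L[4]='A', prepend. Next row=LF[4]=3
  step 8: row=3, L[3]='A', prepend. Next row=LF[3]=2
  step 9: row=2, L[2]='0', prepend. Next row=LF[2]=1
Reversed output: 0AAAAACC$

Answer: 0AAAAACC$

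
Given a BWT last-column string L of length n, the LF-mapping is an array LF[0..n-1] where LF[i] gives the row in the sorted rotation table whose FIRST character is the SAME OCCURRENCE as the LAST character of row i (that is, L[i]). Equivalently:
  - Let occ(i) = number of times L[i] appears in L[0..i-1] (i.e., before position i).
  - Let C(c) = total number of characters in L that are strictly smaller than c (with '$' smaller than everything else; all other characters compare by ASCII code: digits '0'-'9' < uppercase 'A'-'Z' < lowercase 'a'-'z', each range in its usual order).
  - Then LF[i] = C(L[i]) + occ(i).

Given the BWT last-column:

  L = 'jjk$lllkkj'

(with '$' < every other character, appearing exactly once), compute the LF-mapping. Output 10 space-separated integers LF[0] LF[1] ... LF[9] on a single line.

Answer: 1 2 4 0 7 8 9 5 6 3

Derivation:
Char counts: '$':1, 'j':3, 'k':3, 'l':3
C (first-col start): C('$')=0, C('j')=1, C('k')=4, C('l')=7
L[0]='j': occ=0, LF[0]=C('j')+0=1+0=1
L[1]='j': occ=1, LF[1]=C('j')+1=1+1=2
L[2]='k': occ=0, LF[2]=C('k')+0=4+0=4
L[3]='$': occ=0, LF[3]=C('$')+0=0+0=0
L[4]='l': occ=0, LF[4]=C('l')+0=7+0=7
L[5]='l': occ=1, LF[5]=C('l')+1=7+1=8
L[6]='l': occ=2, LF[6]=C('l')+2=7+2=9
L[7]='k': occ=1, LF[7]=C('k')+1=4+1=5
L[8]='k': occ=2, LF[8]=C('k')+2=4+2=6
L[9]='j': occ=2, LF[9]=C('j')+2=1+2=3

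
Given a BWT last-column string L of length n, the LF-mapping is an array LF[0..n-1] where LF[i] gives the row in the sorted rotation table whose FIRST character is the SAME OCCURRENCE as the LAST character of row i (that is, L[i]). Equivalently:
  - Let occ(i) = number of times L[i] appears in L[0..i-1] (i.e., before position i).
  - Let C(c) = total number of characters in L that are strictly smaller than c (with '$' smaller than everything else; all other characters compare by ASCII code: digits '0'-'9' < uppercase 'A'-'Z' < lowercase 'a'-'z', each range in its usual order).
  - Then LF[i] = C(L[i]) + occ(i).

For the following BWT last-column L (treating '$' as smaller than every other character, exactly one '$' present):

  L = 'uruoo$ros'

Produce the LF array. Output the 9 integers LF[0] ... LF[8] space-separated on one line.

Char counts: '$':1, 'o':3, 'r':2, 's':1, 'u':2
C (first-col start): C('$')=0, C('o')=1, C('r')=4, C('s')=6, C('u')=7
L[0]='u': occ=0, LF[0]=C('u')+0=7+0=7
L[1]='r': occ=0, LF[1]=C('r')+0=4+0=4
L[2]='u': occ=1, LF[2]=C('u')+1=7+1=8
L[3]='o': occ=0, LF[3]=C('o')+0=1+0=1
L[4]='o': occ=1, LF[4]=C('o')+1=1+1=2
L[5]='$': occ=0, LF[5]=C('$')+0=0+0=0
L[6]='r': occ=1, LF[6]=C('r')+1=4+1=5
L[7]='o': occ=2, LF[7]=C('o')+2=1+2=3
L[8]='s': occ=0, LF[8]=C('s')+0=6+0=6

Answer: 7 4 8 1 2 0 5 3 6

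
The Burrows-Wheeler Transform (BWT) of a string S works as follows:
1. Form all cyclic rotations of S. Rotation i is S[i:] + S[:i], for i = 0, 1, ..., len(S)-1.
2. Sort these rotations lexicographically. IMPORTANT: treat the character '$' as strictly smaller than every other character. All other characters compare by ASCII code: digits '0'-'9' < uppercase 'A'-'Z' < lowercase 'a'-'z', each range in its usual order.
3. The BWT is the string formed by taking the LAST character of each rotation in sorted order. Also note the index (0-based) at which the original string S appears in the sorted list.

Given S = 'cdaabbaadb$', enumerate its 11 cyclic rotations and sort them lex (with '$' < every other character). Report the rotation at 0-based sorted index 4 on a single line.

Answer: adb$cdaabba

Derivation:
All 11 rotations (rotation i = S[i:]+S[:i]):
  rot[0] = cdaabbaadb$
  rot[1] = daabbaadb$c
  rot[2] = aabbaadb$cd
  rot[3] = abbaadb$cda
  rot[4] = bbaadb$cdaa
  rot[5] = baadb$cdaab
  rot[6] = aadb$cdaabb
  rot[7] = adb$cdaabba
  rot[8] = db$cdaabbaa
  rot[9] = b$cdaabbaad
  rot[10] = $cdaabbaadb
Sorted (with $ < everything):
  sorted[0] = $cdaabbaadb
  sorted[1] = aabbaadb$cd
  sorted[2] = aadb$cdaabb
  sorted[3] = abbaadb$cda
  sorted[4] = adb$cdaabba
  sorted[5] = b$cdaabbaad
  sorted[6] = baadb$cdaab
  sorted[7] = bbaadb$cdaa
  sorted[8] = cdaabbaadb$
  sorted[9] = daabbaadb$c
  sorted[10] = db$cdaabbaa
sorted[4] = adb$cdaabba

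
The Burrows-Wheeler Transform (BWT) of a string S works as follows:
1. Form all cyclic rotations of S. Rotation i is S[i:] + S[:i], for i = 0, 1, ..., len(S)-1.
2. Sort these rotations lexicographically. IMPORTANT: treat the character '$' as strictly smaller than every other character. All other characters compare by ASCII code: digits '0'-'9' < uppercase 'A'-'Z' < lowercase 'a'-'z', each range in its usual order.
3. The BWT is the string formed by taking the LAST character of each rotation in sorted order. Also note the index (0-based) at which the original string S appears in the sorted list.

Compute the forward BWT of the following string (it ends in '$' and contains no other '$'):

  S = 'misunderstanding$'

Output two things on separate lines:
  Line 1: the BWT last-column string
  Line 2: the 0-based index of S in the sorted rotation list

Answer: gtnndndm$uaieriss
8

Derivation:
All 17 rotations (rotation i = S[i:]+S[:i]):
  rot[0] = misunderstanding$
  rot[1] = isunderstanding$m
  rot[2] = sunderstanding$mi
  rot[3] = understanding$mis
  rot[4] = nderstanding$misu
  rot[5] = derstanding$misun
  rot[6] = erstanding$misund
  rot[7] = rstanding$misunde
  rot[8] = standing$misunder
  rot[9] = tanding$misunders
  rot[10] = anding$misunderst
  rot[11] = nding$misundersta
  rot[12] = ding$misunderstan
  rot[13] = ing$misunderstand
  rot[14] = ng$misunderstandi
  rot[15] = g$misunderstandin
  rot[16] = $misunderstanding
Sorted (with $ < everything):
  sorted[0] = $misunderstanding  (last char: 'g')
  sorted[1] = anding$misunderst  (last char: 't')
  sorted[2] = derstanding$misun  (last char: 'n')
  sorted[3] = ding$misunderstan  (last char: 'n')
  sorted[4] = erstanding$misund  (last char: 'd')
  sorted[5] = g$misunderstandin  (last char: 'n')
  sorted[6] = ing$misunderstand  (last char: 'd')
  sorted[7] = isunderstanding$m  (last char: 'm')
  sorted[8] = misunderstanding$  (last char: '$')
  sorted[9] = nderstanding$misu  (last char: 'u')
  sorted[10] = nding$misundersta  (last char: 'a')
  sorted[11] = ng$misunderstandi  (last char: 'i')
  sorted[12] = rstanding$misunde  (last char: 'e')
  sorted[13] = standing$misunder  (last char: 'r')
  sorted[14] = sunderstanding$mi  (last char: 'i')
  sorted[15] = tanding$misunders  (last char: 's')
  sorted[16] = understanding$mis  (last char: 's')
Last column: gtnndndm$uaieriss
Original string S is at sorted index 8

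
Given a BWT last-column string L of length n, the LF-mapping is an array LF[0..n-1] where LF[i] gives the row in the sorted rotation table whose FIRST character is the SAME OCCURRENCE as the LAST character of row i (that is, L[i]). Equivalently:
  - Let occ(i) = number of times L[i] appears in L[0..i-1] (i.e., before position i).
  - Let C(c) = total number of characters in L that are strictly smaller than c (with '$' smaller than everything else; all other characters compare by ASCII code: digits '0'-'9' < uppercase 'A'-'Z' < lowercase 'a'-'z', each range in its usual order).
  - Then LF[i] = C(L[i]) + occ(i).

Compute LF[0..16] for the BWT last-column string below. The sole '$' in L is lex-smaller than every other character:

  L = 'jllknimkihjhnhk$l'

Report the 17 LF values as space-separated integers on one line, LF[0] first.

Char counts: '$':1, 'h':3, 'i':2, 'j':2, 'k':3, 'l':3, 'm':1, 'n':2
C (first-col start): C('$')=0, C('h')=1, C('i')=4, C('j')=6, C('k')=8, C('l')=11, C('m')=14, C('n')=15
L[0]='j': occ=0, LF[0]=C('j')+0=6+0=6
L[1]='l': occ=0, LF[1]=C('l')+0=11+0=11
L[2]='l': occ=1, LF[2]=C('l')+1=11+1=12
L[3]='k': occ=0, LF[3]=C('k')+0=8+0=8
L[4]='n': occ=0, LF[4]=C('n')+0=15+0=15
L[5]='i': occ=0, LF[5]=C('i')+0=4+0=4
L[6]='m': occ=0, LF[6]=C('m')+0=14+0=14
L[7]='k': occ=1, LF[7]=C('k')+1=8+1=9
L[8]='i': occ=1, LF[8]=C('i')+1=4+1=5
L[9]='h': occ=0, LF[9]=C('h')+0=1+0=1
L[10]='j': occ=1, LF[10]=C('j')+1=6+1=7
L[11]='h': occ=1, LF[11]=C('h')+1=1+1=2
L[12]='n': occ=1, LF[12]=C('n')+1=15+1=16
L[13]='h': occ=2, LF[13]=C('h')+2=1+2=3
L[14]='k': occ=2, LF[14]=C('k')+2=8+2=10
L[15]='$': occ=0, LF[15]=C('$')+0=0+0=0
L[16]='l': occ=2, LF[16]=C('l')+2=11+2=13

Answer: 6 11 12 8 15 4 14 9 5 1 7 2 16 3 10 0 13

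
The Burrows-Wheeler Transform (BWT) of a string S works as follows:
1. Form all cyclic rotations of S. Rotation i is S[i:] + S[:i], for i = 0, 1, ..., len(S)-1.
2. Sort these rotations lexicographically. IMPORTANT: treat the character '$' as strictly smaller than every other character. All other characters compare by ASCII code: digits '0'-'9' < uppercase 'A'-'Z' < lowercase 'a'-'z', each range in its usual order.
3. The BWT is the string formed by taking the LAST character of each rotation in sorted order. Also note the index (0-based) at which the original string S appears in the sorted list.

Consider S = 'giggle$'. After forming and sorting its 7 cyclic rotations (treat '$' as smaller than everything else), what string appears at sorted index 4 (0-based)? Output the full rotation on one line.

All 7 rotations (rotation i = S[i:]+S[:i]):
  rot[0] = giggle$
  rot[1] = iggle$g
  rot[2] = ggle$gi
  rot[3] = gle$gig
  rot[4] = le$gigg
  rot[5] = e$giggl
  rot[6] = $giggle
Sorted (with $ < everything):
  sorted[0] = $giggle
  sorted[1] = e$giggl
  sorted[2] = ggle$gi
  sorted[3] = giggle$
  sorted[4] = gle$gig
  sorted[5] = iggle$g
  sorted[6] = le$gigg
sorted[4] = gle$gig

Answer: gle$gig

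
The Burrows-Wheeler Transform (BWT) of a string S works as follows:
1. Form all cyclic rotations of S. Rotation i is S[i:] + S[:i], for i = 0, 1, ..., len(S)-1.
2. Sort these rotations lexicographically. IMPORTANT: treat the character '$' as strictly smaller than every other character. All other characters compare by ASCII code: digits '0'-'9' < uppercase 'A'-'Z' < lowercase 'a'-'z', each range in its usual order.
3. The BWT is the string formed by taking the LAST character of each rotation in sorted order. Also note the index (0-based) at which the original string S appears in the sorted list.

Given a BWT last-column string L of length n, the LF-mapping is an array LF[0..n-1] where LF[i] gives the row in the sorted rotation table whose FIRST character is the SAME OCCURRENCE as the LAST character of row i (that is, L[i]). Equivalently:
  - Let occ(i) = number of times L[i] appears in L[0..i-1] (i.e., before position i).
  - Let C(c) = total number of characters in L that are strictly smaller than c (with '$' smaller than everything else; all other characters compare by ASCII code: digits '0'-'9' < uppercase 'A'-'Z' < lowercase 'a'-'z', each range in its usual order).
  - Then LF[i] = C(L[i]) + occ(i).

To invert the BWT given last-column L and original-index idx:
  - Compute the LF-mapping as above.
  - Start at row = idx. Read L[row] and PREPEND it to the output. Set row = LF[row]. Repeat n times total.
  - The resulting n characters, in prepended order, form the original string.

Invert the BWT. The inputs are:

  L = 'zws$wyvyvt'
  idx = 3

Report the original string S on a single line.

Answer: vwvyywstz$

Derivation:
LF mapping: 9 5 1 0 6 7 3 8 4 2
Walk LF starting at row 3, prepending L[row]:
  step 1: row=3, L[3]='$', prepend. Next row=LF[3]=0
  step 2: row=0, L[0]='z', prepend. Next row=LF[0]=9
  step 3: row=9, L[9]='t', prepend. Next row=LF[9]=2
  step 4: row=2, L[2]='s', prepend. Next row=LF[2]=1
  step 5: row=1, L[1]='w', prepend. Next row=LF[1]=5
  step 6: row=5, L[5]='y', prepend. Next row=LF[5]=7
  step 7: row=7, L[7]='y', prepend. Next row=LF[7]=8
  step 8: row=8, L[8]='v', prepend. Next row=LF[8]=4
  step 9: row=4, L[4]='w', prepend. Next row=LF[4]=6
  step 10: row=6, L[6]='v', prepend. Next row=LF[6]=3
Reversed output: vwvyywstz$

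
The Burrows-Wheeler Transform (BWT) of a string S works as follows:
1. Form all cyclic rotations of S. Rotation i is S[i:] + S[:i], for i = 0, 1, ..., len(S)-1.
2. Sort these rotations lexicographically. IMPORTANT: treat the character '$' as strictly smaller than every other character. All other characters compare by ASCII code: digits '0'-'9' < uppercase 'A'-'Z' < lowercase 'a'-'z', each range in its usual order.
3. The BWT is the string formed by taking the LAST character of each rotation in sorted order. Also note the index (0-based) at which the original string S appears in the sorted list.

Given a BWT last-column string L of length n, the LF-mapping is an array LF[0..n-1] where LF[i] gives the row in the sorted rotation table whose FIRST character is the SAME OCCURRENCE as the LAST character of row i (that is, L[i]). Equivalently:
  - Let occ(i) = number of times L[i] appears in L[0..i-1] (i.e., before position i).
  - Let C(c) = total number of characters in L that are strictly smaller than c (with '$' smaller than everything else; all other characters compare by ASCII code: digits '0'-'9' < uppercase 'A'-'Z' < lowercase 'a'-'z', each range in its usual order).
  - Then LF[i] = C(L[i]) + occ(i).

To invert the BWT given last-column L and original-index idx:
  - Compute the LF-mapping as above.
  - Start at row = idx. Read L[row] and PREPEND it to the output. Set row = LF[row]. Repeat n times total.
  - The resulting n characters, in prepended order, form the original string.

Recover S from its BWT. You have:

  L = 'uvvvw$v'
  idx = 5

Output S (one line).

LF mapping: 1 2 3 4 6 0 5
Walk LF starting at row 5, prepending L[row]:
  step 1: row=5, L[5]='$', prepend. Next row=LF[5]=0
  step 2: row=0, L[0]='u', prepend. Next row=LF[0]=1
  step 3: row=1, L[1]='v', prepend. Next row=LF[1]=2
  step 4: row=2, L[2]='v', prepend. Next row=LF[2]=3
  step 5: row=3, L[3]='v', prepend. Next row=LF[3]=4
  step 6: row=4, L[4]='w', prepend. Next row=LF[4]=6
  step 7: row=6, L[6]='v', prepend. Next row=LF[6]=5
Reversed output: vwvvvu$

Answer: vwvvvu$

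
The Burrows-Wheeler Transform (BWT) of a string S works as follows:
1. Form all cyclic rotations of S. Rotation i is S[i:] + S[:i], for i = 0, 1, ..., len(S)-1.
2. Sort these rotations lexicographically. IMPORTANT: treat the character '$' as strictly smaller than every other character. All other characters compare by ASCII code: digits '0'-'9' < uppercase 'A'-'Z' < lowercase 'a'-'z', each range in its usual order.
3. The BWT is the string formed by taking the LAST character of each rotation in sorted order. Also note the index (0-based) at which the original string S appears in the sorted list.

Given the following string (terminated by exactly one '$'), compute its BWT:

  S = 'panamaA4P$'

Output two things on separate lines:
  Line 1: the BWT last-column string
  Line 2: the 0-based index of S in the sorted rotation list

Answer: PAa4mnpaa$
9

Derivation:
All 10 rotations (rotation i = S[i:]+S[:i]):
  rot[0] = panamaA4P$
  rot[1] = anamaA4P$p
  rot[2] = namaA4P$pa
  rot[3] = amaA4P$pan
  rot[4] = maA4P$pana
  rot[5] = aA4P$panam
  rot[6] = A4P$panama
  rot[7] = 4P$panamaA
  rot[8] = P$panamaA4
  rot[9] = $panamaA4P
Sorted (with $ < everything):
  sorted[0] = $panamaA4P  (last char: 'P')
  sorted[1] = 4P$panamaA  (last char: 'A')
  sorted[2] = A4P$panama  (last char: 'a')
  sorted[3] = P$panamaA4  (last char: '4')
  sorted[4] = aA4P$panam  (last char: 'm')
  sorted[5] = amaA4P$pan  (last char: 'n')
  sorted[6] = anamaA4P$p  (last char: 'p')
  sorted[7] = maA4P$pana  (last char: 'a')
  sorted[8] = namaA4P$pa  (last char: 'a')
  sorted[9] = panamaA4P$  (last char: '$')
Last column: PAa4mnpaa$
Original string S is at sorted index 9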